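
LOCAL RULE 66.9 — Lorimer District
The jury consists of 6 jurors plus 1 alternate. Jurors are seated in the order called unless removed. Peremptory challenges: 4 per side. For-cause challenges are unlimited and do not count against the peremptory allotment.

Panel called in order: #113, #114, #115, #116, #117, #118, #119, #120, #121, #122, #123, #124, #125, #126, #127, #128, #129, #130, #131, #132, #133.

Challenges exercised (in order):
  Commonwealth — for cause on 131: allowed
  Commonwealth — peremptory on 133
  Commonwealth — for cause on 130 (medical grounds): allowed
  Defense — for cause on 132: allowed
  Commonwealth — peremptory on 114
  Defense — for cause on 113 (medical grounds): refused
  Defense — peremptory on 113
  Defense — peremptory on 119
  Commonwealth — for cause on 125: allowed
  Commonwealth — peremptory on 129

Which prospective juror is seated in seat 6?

Removed: #113, #114, #119, #125, #129, #130, #131, #132, #133.
Filling seats in venire order through position 6: #115, #116, #117, #118, #120, #121.
So seat 6 is #121.

121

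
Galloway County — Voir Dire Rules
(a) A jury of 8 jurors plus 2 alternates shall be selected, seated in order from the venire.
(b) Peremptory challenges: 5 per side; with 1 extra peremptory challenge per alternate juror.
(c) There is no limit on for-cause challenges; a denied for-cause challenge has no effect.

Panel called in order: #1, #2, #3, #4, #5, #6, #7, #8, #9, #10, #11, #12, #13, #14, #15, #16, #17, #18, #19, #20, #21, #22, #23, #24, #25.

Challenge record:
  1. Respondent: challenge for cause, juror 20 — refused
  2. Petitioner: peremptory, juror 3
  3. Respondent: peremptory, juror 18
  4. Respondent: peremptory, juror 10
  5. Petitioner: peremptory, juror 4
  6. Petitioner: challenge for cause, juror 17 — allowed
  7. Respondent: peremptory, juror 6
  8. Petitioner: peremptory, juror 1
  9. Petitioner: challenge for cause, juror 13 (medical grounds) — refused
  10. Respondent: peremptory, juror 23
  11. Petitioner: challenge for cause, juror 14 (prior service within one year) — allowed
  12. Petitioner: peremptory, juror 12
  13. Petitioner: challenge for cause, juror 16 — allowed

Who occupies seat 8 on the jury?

15

Removed: #1, #3, #4, #6, #10, #12, #14, #16, #17, #18, #23. (#13, #20 stay — for-cause denied.)
Seating in order: seats 1–8 → #2, #5, #7, #8, #9, #11, #13, #15; alternates → #19, #20.
So seat 8 is #15.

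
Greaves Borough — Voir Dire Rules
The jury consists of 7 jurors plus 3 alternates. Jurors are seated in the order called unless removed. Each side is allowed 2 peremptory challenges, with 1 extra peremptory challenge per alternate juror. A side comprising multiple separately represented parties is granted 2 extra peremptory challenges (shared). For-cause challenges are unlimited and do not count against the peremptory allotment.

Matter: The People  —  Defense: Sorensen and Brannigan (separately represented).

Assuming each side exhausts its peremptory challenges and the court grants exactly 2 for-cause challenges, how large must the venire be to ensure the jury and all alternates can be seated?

Seats to fill: 7 + 3 alternates = 10.
Peremptories — The People: 2 + 1×3 = 5; Defense: 2 + 1×3 + 2 = 7; total 12.
For-cause removals: 2.
Minimum venire: 10 + 12 + 2 = 24.

24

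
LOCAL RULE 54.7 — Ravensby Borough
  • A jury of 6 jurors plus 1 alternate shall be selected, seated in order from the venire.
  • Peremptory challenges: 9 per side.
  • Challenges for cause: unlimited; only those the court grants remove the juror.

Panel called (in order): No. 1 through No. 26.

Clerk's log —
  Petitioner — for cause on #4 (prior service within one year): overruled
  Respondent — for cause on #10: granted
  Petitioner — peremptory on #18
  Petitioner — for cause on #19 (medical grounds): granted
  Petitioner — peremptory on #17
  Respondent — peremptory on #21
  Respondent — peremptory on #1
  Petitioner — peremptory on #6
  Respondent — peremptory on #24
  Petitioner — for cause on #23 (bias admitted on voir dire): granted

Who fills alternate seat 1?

Removed: #1, #6, #10, #17, #18, #19, #21, #23, #24. (#4 stays — for-cause denied.)
Seating in order: seats 1–6 → #2, #3, #4, #5, #7, #8; alternates → #9.
So alternate 1 is #9.

9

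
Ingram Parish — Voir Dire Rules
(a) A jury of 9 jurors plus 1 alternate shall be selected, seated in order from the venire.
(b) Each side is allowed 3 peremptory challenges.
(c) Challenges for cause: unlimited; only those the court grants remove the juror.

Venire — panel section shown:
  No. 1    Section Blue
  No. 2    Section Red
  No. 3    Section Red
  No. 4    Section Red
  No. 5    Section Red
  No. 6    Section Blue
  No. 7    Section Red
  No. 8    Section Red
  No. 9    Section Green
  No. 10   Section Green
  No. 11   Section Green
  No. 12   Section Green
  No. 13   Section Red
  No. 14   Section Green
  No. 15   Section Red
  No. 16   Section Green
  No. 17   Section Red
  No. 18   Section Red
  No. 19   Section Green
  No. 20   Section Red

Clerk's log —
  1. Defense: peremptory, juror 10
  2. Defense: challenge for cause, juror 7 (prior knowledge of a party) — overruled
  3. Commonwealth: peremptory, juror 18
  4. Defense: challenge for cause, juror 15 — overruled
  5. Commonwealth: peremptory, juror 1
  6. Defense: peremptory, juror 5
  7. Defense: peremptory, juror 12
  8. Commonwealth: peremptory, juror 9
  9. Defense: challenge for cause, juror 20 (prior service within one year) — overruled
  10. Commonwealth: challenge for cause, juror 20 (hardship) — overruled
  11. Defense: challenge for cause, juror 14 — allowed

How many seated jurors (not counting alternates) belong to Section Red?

7

Removed: #1, #5, #9, #10, #12, #14, #18.
Seated jurors 1–9: #2, #3, #4, #6, #7, #8, #11, #13, #15 (alternates #16 not counted).
Of those, in Section Red: #2, #3, #4, #7, #8, #13, #15 → 7.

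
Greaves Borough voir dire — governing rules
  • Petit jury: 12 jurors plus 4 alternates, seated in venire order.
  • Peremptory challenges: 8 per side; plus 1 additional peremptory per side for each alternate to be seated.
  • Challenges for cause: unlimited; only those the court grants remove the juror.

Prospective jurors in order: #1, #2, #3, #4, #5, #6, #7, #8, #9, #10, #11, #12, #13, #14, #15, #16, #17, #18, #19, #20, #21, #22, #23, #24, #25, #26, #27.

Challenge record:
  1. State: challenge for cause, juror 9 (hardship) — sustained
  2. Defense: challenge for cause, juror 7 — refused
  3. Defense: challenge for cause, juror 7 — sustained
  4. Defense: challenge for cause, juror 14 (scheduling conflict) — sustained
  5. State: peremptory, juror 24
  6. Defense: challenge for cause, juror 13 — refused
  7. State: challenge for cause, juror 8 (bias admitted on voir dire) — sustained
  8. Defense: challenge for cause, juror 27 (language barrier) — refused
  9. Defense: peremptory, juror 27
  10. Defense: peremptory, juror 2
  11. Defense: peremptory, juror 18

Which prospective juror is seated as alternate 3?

Removed: #2, #7, #8, #9, #14, #18, #24, #27. (#13 stays — for-cause denied.)
Seating in order: seats 1–12 → #1, #3, #4, #5, #6, #10, #11, #12, #13, #15, #16, #17; alternates → #19, #20, #21, #22.
So alternate 3 is #21.

21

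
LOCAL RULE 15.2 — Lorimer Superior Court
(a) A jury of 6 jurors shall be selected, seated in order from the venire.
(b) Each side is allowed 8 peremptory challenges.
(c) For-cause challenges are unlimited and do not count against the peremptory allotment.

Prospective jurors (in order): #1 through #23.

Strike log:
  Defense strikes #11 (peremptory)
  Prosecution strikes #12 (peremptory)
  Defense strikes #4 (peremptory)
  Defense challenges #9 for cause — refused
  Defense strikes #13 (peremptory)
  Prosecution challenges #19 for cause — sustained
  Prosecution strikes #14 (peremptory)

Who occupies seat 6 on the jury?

Removed: #4, #11, #12, #13, #14, #19. (#9 stays — for-cause denied.)
Seating in order: seats 1–6 → #1, #2, #3, #5, #6, #7.
So seat 6 is #7.

7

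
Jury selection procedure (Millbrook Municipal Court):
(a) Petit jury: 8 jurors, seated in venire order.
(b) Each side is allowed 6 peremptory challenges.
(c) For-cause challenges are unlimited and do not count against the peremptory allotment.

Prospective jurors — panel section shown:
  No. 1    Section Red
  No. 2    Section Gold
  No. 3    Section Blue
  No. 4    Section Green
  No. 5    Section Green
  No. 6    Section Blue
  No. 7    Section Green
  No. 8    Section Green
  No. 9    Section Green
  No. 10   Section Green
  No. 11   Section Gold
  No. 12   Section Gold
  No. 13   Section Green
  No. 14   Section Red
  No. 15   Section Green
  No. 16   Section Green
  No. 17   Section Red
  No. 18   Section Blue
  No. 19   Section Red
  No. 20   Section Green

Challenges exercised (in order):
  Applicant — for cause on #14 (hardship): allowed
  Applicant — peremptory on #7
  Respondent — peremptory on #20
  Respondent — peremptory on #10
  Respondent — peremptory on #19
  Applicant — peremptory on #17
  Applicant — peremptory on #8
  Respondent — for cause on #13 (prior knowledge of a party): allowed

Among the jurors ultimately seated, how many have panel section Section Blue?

Removed: #7, #8, #10, #13, #14, #17, #19, #20.
Seated jurors 1–8: #1, #2, #3, #4, #5, #6, #9, #11.
Of those, in Section Blue: #3, #6 → 2.

2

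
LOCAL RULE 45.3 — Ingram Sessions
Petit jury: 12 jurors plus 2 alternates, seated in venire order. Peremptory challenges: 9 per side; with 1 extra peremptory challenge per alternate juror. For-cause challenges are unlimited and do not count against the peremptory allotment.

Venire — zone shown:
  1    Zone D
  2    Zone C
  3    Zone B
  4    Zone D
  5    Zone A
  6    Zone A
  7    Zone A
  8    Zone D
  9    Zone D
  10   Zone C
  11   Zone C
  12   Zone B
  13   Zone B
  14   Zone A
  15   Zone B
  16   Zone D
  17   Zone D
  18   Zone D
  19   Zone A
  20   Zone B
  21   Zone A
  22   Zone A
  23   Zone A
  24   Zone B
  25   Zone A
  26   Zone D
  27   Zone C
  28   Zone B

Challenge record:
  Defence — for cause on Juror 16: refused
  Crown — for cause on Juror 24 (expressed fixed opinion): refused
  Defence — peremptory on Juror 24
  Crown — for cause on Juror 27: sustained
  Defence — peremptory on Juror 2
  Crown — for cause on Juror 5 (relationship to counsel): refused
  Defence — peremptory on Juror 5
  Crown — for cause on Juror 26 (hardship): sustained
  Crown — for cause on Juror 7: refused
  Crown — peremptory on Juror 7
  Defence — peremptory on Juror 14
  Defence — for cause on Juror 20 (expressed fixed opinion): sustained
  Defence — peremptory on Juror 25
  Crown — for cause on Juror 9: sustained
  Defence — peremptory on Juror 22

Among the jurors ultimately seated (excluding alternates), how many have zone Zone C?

2

Removed: #2, #5, #7, #9, #14, #20, #22, #24, #25, #26, #27.
Seated jurors 1–12: #1, #3, #4, #6, #8, #10, #11, #12, #13, #15, #16, #17 (alternates #18, #19 not counted).
Of those, in Zone C: #10, #11 → 2.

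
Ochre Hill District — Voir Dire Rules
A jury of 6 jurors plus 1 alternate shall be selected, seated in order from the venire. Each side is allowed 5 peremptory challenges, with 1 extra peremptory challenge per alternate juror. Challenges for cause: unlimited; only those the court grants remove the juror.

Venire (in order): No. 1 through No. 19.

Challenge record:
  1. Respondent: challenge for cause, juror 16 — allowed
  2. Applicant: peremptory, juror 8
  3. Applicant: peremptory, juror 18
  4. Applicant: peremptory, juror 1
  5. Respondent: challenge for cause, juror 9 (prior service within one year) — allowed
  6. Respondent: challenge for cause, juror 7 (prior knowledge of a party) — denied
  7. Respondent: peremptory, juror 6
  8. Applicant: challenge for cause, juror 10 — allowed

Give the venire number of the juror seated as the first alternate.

12

Removed: #1, #6, #8, #9, #10, #16, #18. (#7 stays — for-cause denied.)
Seating in order: seats 1–6 → #2, #3, #4, #5, #7, #11; alternates → #12.
So alternate 1 is #12.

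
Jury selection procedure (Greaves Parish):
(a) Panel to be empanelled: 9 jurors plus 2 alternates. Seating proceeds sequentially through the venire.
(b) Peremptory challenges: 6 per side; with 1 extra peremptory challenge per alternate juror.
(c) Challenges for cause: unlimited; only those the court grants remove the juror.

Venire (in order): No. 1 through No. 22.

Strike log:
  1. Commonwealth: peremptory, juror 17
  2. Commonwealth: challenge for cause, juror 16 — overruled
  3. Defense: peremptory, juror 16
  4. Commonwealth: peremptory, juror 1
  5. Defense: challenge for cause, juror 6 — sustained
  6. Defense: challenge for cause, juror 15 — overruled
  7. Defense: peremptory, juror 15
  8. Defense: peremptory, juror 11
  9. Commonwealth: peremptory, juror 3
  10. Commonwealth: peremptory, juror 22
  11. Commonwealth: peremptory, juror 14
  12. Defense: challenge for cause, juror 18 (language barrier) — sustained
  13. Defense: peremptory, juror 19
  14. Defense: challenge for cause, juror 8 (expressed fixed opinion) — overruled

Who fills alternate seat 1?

Removed: #1, #3, #6, #11, #14, #15, #16, #17, #18, #19, #22. (#8 stays — for-cause denied.)
Seating in order: seats 1–9 → #2, #4, #5, #7, #8, #9, #10, #12, #13; alternates → #20, #21.
So alternate 1 is #20.

20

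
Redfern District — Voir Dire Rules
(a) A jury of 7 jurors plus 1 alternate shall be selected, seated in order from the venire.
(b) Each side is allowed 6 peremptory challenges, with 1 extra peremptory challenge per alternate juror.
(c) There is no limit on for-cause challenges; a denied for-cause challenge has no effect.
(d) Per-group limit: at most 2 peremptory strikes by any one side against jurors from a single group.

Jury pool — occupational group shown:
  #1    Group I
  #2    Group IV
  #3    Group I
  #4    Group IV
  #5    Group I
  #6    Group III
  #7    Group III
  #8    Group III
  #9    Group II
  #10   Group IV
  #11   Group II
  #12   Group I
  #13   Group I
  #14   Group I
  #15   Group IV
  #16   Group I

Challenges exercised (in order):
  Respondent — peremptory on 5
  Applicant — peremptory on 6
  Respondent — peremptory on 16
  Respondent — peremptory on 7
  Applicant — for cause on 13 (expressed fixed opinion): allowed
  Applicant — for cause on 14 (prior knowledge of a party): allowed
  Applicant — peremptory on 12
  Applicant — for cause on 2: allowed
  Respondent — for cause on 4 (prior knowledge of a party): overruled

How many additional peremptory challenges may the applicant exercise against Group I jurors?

Applicant peremptories so far: #6, #12 — 2 of 7 used, 5 left overall.
Against Group I: #12 — 1 used; per-group cap 2 leaves 1.
Binding limit: min(5, 1) = 1.

1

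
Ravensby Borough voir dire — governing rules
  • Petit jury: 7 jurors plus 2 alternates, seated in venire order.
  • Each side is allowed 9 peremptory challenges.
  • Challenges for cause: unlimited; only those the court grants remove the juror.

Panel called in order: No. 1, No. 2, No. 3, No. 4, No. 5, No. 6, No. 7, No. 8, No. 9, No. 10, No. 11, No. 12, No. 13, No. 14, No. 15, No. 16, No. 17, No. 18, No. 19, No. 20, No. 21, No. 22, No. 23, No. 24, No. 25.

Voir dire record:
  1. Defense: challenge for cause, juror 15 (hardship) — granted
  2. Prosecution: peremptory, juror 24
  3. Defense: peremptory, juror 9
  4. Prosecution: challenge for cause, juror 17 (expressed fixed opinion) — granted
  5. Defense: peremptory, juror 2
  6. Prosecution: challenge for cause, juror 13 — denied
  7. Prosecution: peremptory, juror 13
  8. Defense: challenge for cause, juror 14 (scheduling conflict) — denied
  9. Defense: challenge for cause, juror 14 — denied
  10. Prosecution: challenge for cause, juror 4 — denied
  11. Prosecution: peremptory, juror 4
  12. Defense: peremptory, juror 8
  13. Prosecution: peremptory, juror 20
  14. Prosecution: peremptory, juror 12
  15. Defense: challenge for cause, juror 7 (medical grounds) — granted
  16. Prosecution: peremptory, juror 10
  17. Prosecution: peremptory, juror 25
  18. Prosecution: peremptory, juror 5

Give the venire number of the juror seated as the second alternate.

21

Removed: #2, #4, #5, #7, #8, #9, #10, #12, #13, #15, #17, #20, #24, #25. (#14 stays — for-cause denied.)
Filling seats in venire order through position 9: #1, #3, #6, #11, #14, #16, #18, #19, #21.
So alternate 2 is #21.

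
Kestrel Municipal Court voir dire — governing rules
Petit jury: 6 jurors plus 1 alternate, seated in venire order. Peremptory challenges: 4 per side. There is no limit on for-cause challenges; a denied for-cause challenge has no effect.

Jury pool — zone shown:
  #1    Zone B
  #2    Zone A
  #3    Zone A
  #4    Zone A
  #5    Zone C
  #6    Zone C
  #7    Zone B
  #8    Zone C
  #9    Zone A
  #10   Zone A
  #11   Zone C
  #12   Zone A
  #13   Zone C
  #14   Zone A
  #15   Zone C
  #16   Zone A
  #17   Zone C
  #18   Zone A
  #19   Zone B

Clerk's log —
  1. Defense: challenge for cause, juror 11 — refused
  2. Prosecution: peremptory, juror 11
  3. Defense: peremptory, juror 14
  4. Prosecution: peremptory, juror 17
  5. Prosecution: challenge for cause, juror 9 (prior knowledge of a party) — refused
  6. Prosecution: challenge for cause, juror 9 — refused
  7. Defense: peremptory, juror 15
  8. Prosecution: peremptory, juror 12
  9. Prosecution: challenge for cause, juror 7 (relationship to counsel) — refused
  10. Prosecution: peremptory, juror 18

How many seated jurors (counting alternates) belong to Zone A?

Removed: #11, #12, #14, #15, #17, #18.
Seated (7 incl. alternates): #1, #2, #3, #4, #5, #6, #7.
Of those, in Zone A: #2, #3, #4 → 3.

3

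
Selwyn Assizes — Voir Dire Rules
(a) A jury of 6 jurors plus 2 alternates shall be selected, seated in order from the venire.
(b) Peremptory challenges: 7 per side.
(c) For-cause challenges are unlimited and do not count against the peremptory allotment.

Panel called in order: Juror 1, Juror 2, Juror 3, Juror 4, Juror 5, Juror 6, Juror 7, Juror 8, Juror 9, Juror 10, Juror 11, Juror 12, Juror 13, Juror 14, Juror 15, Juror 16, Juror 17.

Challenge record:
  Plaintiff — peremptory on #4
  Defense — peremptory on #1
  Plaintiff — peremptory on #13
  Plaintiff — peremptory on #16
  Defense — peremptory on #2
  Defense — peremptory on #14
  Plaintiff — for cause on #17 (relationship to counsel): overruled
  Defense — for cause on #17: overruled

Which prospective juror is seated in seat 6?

Removed: #1, #2, #4, #13, #14, #16. (#17 stays — for-cause denied.)
Seating in order: seats 1–6 → #3, #5, #6, #7, #8, #9; alternates → #10, #11.
So seat 6 is #9.

9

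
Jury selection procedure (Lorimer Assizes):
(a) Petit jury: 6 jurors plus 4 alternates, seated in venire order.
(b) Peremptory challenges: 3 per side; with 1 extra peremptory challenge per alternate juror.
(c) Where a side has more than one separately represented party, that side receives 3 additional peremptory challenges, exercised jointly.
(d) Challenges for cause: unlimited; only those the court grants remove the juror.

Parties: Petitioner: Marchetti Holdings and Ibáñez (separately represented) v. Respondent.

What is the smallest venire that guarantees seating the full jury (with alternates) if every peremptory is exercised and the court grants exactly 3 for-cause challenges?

Seats to fill: 6 + 4 alternates = 10.
Peremptories — Petitioner: 3 + 1×4 + 3 = 10; Respondent: 3 + 1×4 = 7; total 17.
For-cause removals: 3.
Minimum venire: 10 + 17 + 3 = 30.

30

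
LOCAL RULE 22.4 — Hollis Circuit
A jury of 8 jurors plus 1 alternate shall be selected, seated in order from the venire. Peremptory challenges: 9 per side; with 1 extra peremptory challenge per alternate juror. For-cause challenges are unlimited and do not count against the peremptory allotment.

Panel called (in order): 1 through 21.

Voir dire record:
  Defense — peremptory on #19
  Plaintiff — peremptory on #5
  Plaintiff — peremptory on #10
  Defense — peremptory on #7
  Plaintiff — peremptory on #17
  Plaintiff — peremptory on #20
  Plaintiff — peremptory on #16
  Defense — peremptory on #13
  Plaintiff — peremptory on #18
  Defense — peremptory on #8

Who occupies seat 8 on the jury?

12

Removed: #5, #7, #8, #10, #13, #16, #17, #18, #19, #20.
Seating in order: seats 1–8 → #1, #2, #3, #4, #6, #9, #11, #12; alternates → #14.
So seat 8 is #12.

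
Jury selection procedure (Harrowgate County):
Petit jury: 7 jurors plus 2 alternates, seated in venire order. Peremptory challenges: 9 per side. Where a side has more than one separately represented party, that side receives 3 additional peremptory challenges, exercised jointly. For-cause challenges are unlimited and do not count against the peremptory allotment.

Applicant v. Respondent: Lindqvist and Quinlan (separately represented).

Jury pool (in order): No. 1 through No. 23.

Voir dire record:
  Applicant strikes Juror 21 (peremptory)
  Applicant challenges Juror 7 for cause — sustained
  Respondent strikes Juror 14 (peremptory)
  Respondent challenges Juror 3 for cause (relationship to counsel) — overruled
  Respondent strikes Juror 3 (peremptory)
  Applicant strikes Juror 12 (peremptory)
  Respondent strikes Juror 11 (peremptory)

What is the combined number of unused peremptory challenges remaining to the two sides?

16

Applicant allotment: 9. Respondent allotment: 9 base + 3 multi-party = 12.
Applicant peremptories used: #21, #12 — 2 (the for-cause on #7 doesn't count).
Respondent peremptories used: #14, #3, #11 — 3 (the for-cause on #3 doesn't count).
Remaining: (9 − 2) + (12 − 3) = 16.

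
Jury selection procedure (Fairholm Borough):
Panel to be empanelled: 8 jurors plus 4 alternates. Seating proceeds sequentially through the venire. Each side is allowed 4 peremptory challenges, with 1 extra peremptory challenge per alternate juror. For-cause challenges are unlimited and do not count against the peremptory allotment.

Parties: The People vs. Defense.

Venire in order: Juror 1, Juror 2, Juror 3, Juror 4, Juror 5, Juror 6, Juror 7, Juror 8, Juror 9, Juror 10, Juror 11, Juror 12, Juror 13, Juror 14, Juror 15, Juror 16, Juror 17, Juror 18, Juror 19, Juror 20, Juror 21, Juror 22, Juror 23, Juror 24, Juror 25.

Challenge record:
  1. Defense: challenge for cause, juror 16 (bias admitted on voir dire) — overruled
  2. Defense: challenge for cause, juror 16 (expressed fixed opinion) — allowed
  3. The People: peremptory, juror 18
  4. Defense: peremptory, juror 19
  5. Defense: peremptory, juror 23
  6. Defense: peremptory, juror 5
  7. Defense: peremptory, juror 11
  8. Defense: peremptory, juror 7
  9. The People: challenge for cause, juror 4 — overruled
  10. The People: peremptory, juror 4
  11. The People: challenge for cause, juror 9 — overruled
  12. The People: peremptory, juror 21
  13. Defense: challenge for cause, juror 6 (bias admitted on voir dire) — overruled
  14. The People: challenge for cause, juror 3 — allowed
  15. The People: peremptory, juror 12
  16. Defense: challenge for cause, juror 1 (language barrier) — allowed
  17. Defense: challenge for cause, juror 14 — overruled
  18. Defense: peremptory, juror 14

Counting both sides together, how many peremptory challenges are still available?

6

The People allotment: 4 base + 1 × 4 alternates = 8. Defense allotment: 4 base + 1 × 4 alternates = 8.
The People peremptories used: #18, #4, #21, #12 — 4 (for-cause on #4, #9, #3 don't count).
Defense peremptories used: #19, #23, #5, #11, #7, #14 — 6 (for-cause on #16, #16, #6, #1, #14 don't count).
Remaining: (8 − 4) + (8 − 6) = 6.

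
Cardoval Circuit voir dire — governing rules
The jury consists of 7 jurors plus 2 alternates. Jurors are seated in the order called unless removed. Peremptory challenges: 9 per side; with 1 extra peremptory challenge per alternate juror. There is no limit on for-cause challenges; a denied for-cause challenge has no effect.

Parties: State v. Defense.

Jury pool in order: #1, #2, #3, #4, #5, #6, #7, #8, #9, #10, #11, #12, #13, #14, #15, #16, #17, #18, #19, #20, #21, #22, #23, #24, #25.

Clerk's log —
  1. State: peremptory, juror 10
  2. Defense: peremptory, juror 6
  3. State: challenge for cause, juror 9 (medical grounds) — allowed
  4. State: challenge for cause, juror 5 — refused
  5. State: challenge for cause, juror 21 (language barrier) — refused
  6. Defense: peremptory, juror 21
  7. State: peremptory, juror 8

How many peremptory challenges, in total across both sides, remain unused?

18

State allotment: 9 base + 1 × 2 alternates = 11. Defense allotment: 9 base + 1 × 2 alternates = 11.
State peremptories used: #10, #8 — 2 (for-cause on #9, #5, #21 don't count).
Defense peremptories used: #6, #21 — 2.
Remaining: (11 − 2) + (11 − 2) = 18.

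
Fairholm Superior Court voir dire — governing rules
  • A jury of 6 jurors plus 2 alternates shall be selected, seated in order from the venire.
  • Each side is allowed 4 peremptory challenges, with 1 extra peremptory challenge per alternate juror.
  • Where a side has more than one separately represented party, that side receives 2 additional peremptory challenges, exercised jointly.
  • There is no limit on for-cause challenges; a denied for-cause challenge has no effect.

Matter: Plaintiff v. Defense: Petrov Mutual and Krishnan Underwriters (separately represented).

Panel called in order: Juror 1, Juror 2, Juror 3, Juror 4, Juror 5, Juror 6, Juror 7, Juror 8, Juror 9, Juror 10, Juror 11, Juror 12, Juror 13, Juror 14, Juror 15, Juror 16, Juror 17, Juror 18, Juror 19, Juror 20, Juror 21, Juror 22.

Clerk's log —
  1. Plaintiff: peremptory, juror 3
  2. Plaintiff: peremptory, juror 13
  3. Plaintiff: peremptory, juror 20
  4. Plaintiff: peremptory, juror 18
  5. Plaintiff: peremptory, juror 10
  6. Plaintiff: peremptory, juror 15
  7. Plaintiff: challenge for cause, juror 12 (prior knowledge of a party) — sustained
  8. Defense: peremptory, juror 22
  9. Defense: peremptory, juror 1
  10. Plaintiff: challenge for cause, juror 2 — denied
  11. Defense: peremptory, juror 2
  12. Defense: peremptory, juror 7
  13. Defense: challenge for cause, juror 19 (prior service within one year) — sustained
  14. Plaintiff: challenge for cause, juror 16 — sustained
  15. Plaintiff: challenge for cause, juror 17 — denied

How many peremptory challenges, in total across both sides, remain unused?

Plaintiff allotment: 4 base + 1 × 2 alternates = 6. Defense allotment: 4 base + 1 × 2 alternates + 2 multi-party = 8.
Plaintiff peremptories used: #3, #13, #20, #18, #10, #15 — 6 (for-cause on #12, #2, #16, #17 don't count).
Defense peremptories used: #22, #1, #2, #7 — 4 (the for-cause on #19 doesn't count).
Remaining: (6 − 6) + (8 − 4) = 4.

4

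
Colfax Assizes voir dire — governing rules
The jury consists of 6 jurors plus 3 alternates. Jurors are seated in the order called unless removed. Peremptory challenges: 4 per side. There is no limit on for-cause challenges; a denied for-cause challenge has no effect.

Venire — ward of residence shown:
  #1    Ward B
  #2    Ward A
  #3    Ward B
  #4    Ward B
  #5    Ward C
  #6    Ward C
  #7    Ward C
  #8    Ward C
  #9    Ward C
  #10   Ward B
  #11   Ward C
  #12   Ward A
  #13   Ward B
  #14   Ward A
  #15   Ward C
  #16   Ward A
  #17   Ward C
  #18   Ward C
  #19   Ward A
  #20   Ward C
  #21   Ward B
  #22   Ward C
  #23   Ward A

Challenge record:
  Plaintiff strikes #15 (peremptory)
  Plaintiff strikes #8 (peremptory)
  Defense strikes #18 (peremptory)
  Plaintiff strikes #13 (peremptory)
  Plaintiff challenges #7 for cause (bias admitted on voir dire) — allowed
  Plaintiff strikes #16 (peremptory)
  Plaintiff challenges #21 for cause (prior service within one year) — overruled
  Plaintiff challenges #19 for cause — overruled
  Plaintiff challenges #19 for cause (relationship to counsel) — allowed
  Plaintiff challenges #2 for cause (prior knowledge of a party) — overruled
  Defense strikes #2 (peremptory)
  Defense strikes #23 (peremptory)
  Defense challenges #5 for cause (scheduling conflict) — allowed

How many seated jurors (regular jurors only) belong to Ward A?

0

Removed: #2, #5, #7, #8, #13, #15, #16, #18, #19, #23.
Seated jurors 1–6: #1, #3, #4, #6, #9, #10 (alternates #11, #12, #14 not counted).
None of those are in Ward A → 0.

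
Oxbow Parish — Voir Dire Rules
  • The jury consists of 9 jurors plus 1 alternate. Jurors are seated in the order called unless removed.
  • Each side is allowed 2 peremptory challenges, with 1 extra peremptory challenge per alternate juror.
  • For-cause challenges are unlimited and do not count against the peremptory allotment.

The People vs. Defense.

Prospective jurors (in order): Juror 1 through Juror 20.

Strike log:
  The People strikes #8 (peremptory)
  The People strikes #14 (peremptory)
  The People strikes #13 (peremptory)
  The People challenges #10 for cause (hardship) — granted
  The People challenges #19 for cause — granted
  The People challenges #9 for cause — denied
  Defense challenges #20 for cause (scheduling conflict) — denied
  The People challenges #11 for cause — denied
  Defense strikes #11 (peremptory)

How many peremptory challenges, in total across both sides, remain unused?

The People allotment: 2 base + 1 × 1 alternate = 3. Defense allotment: 2 base + 1 × 1 alternate = 3.
The People peremptories used: #8, #14, #13 — 3 (for-cause on #10, #19, #9, #11 don't count).
Defense peremptories used: #11 — 1 (the for-cause on #20 doesn't count).
Remaining: (3 − 3) + (3 − 1) = 2.

2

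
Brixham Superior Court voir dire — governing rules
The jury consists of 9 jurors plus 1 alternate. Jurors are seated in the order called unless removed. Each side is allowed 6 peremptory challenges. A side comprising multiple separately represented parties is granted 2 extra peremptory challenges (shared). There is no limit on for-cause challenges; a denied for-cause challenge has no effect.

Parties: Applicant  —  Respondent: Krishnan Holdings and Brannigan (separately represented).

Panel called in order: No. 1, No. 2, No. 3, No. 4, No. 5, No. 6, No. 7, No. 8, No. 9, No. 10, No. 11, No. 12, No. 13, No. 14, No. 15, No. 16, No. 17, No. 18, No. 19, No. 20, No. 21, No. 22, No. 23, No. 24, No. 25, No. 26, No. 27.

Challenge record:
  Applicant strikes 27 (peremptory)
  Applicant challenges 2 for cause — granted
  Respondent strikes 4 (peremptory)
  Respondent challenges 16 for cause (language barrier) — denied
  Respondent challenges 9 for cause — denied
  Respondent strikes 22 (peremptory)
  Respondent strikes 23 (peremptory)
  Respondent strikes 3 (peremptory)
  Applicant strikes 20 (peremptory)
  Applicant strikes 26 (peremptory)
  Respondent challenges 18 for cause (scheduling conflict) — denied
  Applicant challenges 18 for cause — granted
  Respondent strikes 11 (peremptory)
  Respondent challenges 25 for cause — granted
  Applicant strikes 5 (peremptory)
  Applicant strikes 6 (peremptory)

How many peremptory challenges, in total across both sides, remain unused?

Applicant allotment: 6. Respondent allotment: 6 base + 2 multi-party = 8.
Applicant peremptories used: #27, #20, #26, #5, #6 — 5 (for-cause on #2, #18 don't count).
Respondent peremptories used: #4, #22, #23, #3, #11 — 5 (for-cause on #16, #9, #18, #25 don't count).
Remaining: (6 − 5) + (8 − 5) = 4.

4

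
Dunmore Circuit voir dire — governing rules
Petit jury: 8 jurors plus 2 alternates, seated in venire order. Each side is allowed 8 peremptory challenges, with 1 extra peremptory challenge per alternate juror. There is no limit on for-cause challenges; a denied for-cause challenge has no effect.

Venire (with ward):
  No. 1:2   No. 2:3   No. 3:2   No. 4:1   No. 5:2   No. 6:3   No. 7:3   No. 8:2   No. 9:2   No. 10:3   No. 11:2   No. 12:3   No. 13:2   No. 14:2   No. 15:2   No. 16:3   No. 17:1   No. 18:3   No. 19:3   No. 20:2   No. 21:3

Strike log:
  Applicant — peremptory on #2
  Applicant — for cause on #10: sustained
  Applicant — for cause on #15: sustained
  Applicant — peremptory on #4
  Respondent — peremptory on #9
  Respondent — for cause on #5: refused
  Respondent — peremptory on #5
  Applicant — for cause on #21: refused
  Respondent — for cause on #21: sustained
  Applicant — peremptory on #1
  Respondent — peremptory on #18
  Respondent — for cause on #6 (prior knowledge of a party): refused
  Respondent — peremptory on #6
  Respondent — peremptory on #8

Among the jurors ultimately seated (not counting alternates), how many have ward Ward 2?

4

Removed: #1, #2, #4, #5, #6, #8, #9, #10, #15, #18, #21.
Seated jurors 1–8: #3, #7, #11, #12, #13, #14, #16, #17 (alternates #19, #20 not counted).
Of those, in Ward 2: #3, #11, #13, #14 → 4.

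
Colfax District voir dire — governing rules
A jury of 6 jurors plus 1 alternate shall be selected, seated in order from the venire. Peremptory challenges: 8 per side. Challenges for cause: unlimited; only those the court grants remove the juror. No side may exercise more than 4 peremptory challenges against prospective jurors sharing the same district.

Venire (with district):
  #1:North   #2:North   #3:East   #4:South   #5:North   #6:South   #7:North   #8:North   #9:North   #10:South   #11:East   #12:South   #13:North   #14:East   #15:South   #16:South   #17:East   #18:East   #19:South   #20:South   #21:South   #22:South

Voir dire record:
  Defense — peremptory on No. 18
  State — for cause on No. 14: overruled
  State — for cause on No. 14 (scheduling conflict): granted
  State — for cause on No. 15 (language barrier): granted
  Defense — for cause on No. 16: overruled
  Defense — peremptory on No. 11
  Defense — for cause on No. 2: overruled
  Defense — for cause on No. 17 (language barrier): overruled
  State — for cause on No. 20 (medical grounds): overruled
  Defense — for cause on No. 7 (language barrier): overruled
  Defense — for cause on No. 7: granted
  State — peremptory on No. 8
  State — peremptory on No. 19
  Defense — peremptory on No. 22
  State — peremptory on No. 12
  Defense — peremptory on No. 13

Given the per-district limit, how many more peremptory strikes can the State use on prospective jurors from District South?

State peremptories so far: #8, #19, #12 — 3 of 8 used, 5 left overall.
Against District South: #19, #12 — 2 used; per-district cap 4 leaves 2.
Binding limit: min(5, 2) = 2.

2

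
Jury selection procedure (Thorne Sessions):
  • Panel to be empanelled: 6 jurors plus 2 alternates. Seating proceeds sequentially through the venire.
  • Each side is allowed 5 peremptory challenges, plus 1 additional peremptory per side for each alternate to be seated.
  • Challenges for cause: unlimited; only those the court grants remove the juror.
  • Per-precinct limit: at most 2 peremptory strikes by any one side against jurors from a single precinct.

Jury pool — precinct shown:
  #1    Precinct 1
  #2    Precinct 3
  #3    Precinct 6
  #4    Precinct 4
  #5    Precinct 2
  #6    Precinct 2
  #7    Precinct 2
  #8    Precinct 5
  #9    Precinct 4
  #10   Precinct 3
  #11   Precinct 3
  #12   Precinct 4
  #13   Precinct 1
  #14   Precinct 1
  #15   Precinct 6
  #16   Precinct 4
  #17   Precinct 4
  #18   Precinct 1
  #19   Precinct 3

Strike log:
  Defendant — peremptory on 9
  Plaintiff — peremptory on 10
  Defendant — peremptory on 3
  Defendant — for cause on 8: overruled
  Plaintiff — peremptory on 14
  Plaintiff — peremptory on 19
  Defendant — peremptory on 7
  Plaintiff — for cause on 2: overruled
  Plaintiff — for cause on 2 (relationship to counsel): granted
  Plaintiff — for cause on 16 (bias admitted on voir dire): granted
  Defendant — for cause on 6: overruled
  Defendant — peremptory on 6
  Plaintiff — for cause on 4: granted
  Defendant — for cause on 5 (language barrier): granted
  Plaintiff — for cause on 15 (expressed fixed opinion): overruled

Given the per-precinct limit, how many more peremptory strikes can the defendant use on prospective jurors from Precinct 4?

1

Defendant peremptories so far: #9, #3, #7, #6 — 4 of 7 used, 3 left overall.
Against Precinct 4: #9 — 1 used; per-precinct cap 2 leaves 1.
Binding limit: min(3, 1) = 1.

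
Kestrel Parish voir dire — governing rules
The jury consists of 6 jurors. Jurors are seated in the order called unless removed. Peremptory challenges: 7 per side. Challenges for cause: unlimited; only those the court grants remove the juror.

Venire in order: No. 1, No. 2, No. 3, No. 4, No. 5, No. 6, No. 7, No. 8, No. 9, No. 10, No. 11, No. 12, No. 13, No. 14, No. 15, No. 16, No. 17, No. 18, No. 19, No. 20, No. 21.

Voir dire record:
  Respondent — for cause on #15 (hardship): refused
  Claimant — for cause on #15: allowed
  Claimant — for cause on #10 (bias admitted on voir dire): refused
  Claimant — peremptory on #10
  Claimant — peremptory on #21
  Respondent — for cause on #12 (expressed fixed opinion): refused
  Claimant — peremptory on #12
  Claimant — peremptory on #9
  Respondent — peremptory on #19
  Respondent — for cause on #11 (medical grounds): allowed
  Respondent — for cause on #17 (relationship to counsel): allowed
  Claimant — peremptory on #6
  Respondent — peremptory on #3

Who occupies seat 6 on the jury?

Removed: #3, #6, #9, #10, #11, #12, #15, #17, #19, #21.
Filling seats in venire order through position 6: #1, #2, #4, #5, #7, #8.
So seat 6 is #8.

8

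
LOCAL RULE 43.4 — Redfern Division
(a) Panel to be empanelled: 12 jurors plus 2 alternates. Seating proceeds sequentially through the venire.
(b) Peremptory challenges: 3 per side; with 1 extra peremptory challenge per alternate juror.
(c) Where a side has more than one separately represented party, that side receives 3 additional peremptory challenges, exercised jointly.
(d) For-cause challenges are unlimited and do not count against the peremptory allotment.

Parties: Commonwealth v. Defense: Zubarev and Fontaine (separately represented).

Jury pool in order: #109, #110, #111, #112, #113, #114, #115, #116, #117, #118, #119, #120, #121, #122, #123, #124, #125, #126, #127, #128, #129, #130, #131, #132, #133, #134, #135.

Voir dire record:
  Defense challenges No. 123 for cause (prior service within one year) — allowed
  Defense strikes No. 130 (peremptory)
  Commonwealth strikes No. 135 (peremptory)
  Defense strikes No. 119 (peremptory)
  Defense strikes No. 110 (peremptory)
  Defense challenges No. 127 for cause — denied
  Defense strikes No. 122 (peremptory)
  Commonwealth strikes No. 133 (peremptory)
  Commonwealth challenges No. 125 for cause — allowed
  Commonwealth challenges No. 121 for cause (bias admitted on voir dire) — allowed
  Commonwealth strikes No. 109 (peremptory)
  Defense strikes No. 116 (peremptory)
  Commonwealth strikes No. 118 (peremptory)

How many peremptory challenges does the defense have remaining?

Defense allotment: 3 base + 1 × 2 alternates + 3 multi-party = 8.
Defense peremptories used: #130, #119, #110, #122, #116 — 5 (for-cause on #123, #127 don't count).
Remaining: 8 − 5 = 3.

3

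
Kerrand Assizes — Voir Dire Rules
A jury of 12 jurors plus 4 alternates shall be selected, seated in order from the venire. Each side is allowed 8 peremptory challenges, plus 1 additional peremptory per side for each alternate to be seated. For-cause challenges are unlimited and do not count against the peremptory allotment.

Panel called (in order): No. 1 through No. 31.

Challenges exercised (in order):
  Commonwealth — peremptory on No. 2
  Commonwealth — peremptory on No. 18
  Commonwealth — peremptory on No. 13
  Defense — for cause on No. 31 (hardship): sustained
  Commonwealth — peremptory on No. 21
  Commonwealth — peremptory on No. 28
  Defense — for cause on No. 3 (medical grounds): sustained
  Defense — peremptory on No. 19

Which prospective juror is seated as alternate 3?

Removed: #2, #3, #13, #18, #19, #21, #28, #31.
Seating in order: seats 1–12 → #1, #4, #5, #6, #7, #8, #9, #10, #11, #12, #14, #15; alternates → #16, #17, #20, #22.
So alternate 3 is #20.

20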